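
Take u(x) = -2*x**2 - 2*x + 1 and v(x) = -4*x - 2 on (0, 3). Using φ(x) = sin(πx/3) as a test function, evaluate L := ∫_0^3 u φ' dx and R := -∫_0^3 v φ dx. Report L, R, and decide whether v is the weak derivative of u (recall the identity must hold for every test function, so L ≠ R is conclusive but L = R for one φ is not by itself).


LHS = 48/π, RHS = 48/π. Yes, v = u' weakly.

u(x) = -2*x**2 - 2*x + 1, classical derivative u'(x) = -4*x - 2.
φ(x) = sin(πx/3), so φ'(x) = π*cos(π*x/3)/3.
Note φ(0) = φ(3) = 0, so the boundary term u·φ vanishes.
LHS = ∫_0^3 u(x) φ'(x) dx = ∫_0^3 (-2*π*x^2*cos(π*x/3)/3 - 2*π*x*cos(π*x/3)/3 + π*cos(π*x/3)/3) dx. Term by term:
  ∫_0^3 π*cos(π*x/3)/3 dx = 0;  ∫_0^3 -2*π*x*cos(π*x/3)/3 dx = 12/π;  ∫_0^3 -2*π*x^2*cos(π*x/3)/3 dx = 36/π.
Sum: 0 + 12/π + 36/π = 48/π.
So LHS = 48/π.
∫_0^3 v(x) φ(x) dx = ∫_0^3 (-4*x*sin(π*x/3) - 2*sin(π*x/3)) dx. Term by term:
  ∫_0^3 -2*sin(π*x/3) dx = -12/π;  ∫_0^3 -4*x*sin(π*x/3) dx = -36/π.
Sum: -12/π − 36/π = -48/π.
So RHS = -∫_0^3 v(x) φ(x) dx = 48/π.
LHS = RHS, so the identity holds for this test φ.
Moreover u is smooth here and v(x) = u'(x) = -4*x - 2 pointwise, so the identity holds for every test function. Hence v is the weak derivative of u.


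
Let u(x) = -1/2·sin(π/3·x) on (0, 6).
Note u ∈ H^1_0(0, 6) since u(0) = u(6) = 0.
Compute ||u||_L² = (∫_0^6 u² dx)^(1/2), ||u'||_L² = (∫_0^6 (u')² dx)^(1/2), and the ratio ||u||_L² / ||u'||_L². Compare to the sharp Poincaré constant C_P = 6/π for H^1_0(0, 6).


||u||_L² / ||u'||_L² = 3/π < C_P = 6/π.

u(x) = -1/2·sin(π/3·x), so u'(x) = -π*cos(π*x/3)/6.
Writing u(x) = A·sin(kπx/L) with A = -1/2 and k = 2, use ∫_0^L sin²(kπx/L) dx = L/2 and ∫_0^L cos²(kπx/L) dx = L/2.
u² = 1/4·sin²(π/3·x) and (u')² = π^2/36·cos²(π/3·x), and each of sin², cos² integrates to L/2 = 3 over (0, 6).
∫_0^6 u² dx = 3/4, so ||u||_L² = sqrt(3)/2.
∫_0^6 (u')² dx = π^2/12, so ||u'||_L² = sqrt(3)*π/6.
Ratio ||u||_L² / ||u'||_L² = 3/π.
Sharp Poincaré constant on H^1_0(0, 6) is C_P = L/π = 6/π, achieved by sin(π/6·x).
This is the k = 2 harmonic; the ratio L/(kπ) is strictly less than C_P = L/π, consistent with the sharp inequality ||u||_L² ≤ C_P ||u'||_L².


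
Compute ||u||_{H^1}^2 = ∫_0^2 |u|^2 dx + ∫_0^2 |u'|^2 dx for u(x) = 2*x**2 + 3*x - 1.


||u||_{H^1}^2 = 928/5

The H^1 norm (squared) on an interval (0, L) is
  ||u||_{H^1}^2 = ∫_0^L u(x)^2 dx + ∫_0^L u'(x)^2 dx.
Compute u'(x) = 4*x + 3.
Then u(x)^2 = 4*x**4 + 12*x**3 + 5*x**2 - 6*x + 1 and u'(x)^2 = 16*x**2 + 24*x + 9.
Integrate each monomial from 0 to 2 using ∫_0^2 c·x^n dx = c·2^(n+1)/(n+1):
  ∫_0^2 u(x)^2 dx = ∫_0^2 (4*x^4 + 12*x^3 + 5*x^2 - 6*x + 1) dx. Term by term:
    ∫_0^2 4*x^4 dx = 128/5;  ∫_0^2 12*x^3 dx = 48;  ∫_0^2 5*x^2 dx = 40/3;
    ∫_0^2 -6*x dx = -12;  ∫_0^2 1 dx = 2.
  Sum: 128/5 + 48 + 40/3 − 12 + 2 = 1154/15.
  ∫_0^2 u'(x)^2 dx = ∫_0^2 (16*x^2 + 24*x + 9) dx. Term by term:
    ∫_0^2 16*x^2 dx = 128/3;  ∫_0^2 24*x dx = 48;  ∫_0^2 9 dx = 18.
  Sum: 128/3 + 48 + 18 = 326/3.
Adding: ||u||_{H^1}^2 = 1154/15 + 326/3 = 928/5.


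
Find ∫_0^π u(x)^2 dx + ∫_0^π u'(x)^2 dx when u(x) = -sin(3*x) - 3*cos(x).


||u||_{H^1(0,π)}^2 = 14*π

u'(x) = 3*sin(x) - 3*cos(3*x).
Expand u² and (u')² and integrate term by term on (0, π), using: for integers n ≥ 1, ∫_0^π sin²(nx) dx = ∫_0^π cos²(nx) dx = π/2; for n ≠ n', ∫_0^π sin(nx)sin(n'x) dx = ∫_0^π cos(nx)cos(n'x) dx = 0; and by product-to-sum, ∫_0^π sin(nx)cos(n'x) dx = ½∫_0^π [sin((n+n')x) + sin((n−n')x)] dx, which is 0 when n+n' is even and 2n/(n²−n'²) when n+n' is odd (it need not vanish on (0, π)).
  u² squared terms: (-1)²·∫sin(3x)² dx = 1·π/2 = π/2;  (-3)²·∫cos(x)² dx = 9·π/2 = 9*π/2.
  u² cross terms: 2·(-1)·(-3)·∫sin(3x)·cos(x) dx = 6·(0) = 0.
  So ∫_0^π u² dx = π/2 + 9*π/2 + 0 = 5*π.
  (u')² squared terms: (-3)²·∫cos(3x)² dx = 9·π/2 = 9*π/2;  (3)²·∫sin(x)² dx = 9·π/2 = 9*π/2.
  (u')² cross terms: 2·(-3)·(3)·∫cos(3x)·sin(x) dx = -18·(0) = 0.
  So ∫_0^π (u')² dx = 9*π/2 + 9*π/2 + 0 = 9*π.
||u||_{H^1}^2 = (5*π) + (9*π) = 14*π.


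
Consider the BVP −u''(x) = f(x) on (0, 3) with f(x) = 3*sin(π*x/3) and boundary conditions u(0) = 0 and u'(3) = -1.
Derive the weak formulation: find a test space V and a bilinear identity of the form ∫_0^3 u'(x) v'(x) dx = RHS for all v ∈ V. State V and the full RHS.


V = {v ∈ H^1(0, 3) : v(0) = 0} (test functions vanish at x = 0 where u is specified); weak form: ∫_0^3 u'v' dx = ∫_0^3 (3*sin(π*x/3)) v dx − v(3) for all v ∈ V.

Multiply both sides by a test function v and integrate from 0 to 3:
  ∫_0^3 −u''(x) v(x) dx = ∫_0^3 f(x) v(x) dx.
Integrate the LHS by parts once:
  ∫_0^3 −u'' v dx = −[u'(x) v(x)]_0^3 + ∫_0^3 u'(x) v'(x) dx.
Thus ∫_0^3 u'(x) v'(x) dx = ∫_0^3 f(x) v(x) dx + [u'(x) v(x)]_0^3.
Choose V so that boundary terms are either known or forced to vanish.
Mixed BC: u(0) = 0 (Dirichlet) and u'(3) = -1 (Neumann). Define V = {v ∈ H^1(0, 3) : v(0) = 0}. Then [u' v]_0^3 = u'(3)·v(3) − u'(0)·0 = − v(3).
Weak formulation: find u (satisfying any essential BC) such that ∫_0^3 u'(x) v'(x) dx = ∫_0^3 f v dx − v(3) for all v ∈ V (Dirichlet at 0 absorbed into V; Neumann datum at x = 3 contributes the boundary term).
Substituting f(x) = 3*sin(π*x/3), the right-hand side is ∫_0^3 (3*sin(π*x/3)) v dx − v(3).


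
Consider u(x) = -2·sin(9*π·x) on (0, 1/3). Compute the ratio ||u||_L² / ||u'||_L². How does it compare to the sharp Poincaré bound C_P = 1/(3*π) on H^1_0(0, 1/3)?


||u||_L² / ||u'||_L² = 1/(9*π) < C_P = 1/(3*π).

u(x) = -2·sin(9*π·x), so u'(x) = -18*π*cos(9*π*x).
Writing u(x) = A·sin(kπx/L) with A = -2 and k = 3, use ∫_0^L sin²(kπx/L) dx = L/2 and ∫_0^L cos²(kπx/L) dx = L/2.
u² = 4·sin²(9*π·x) and (u')² = 324*π^2·cos²(9*π·x), and each of sin², cos² integrates to L/2 = 1/6 over (0, 1/3).
∫_0^1/3 u² dx = 2/3, so ||u||_L² = sqrt(6)/3.
∫_0^1/3 (u')² dx = 54*π^2, so ||u'||_L² = 3*sqrt(6)*π.
Ratio ||u||_L² / ||u'||_L² = 1/(9*π).
Sharp Poincaré constant on H^1_0(0, 1/3) is C_P = L/π = 1/(3*π), achieved by sin(3*π·x).
This is the k = 3 harmonic; the ratio L/(kπ) is strictly less than C_P = L/π, consistent with the sharp inequality ||u||_L² ≤ C_P ||u'||_L².


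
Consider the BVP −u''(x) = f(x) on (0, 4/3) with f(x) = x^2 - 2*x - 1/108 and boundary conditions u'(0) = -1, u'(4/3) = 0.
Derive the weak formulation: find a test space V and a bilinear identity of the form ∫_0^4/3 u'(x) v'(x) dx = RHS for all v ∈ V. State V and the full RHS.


V = H^1(0, 4/3) (v unrestricted at boundary; u is determined up to an additive constant); weak form: ∫_0^4/3 u'v' dx = ∫_0^4/3 (x^2 - 2*x - 1/108) v dx + v(0) for all v ∈ V.

Multiply both sides by a test function v and integrate from 0 to 4/3:
  ∫_0^4/3 −u''(x) v(x) dx = ∫_0^4/3 f(x) v(x) dx.
Integrate the LHS by parts once:
  ∫_0^4/3 −u'' v dx = −[u'(x) v(x)]_0^4/3 + ∫_0^4/3 u'(x) v'(x) dx.
Thus ∫_0^4/3 u'(x) v'(x) dx = ∫_0^4/3 f(x) v(x) dx + [u'(x) v(x)]_0^4/3.
Choose V so that boundary terms are either known or forced to vanish.
u has inhomogeneous Neumann u'(0) = -1, u'(4/3) = 0. [u' v]_0^4/3 = (0)·v(4/3) − (-1)·v(0) = v(0). Take V = H^1(0, 4/3); boundary term becomes part of RHS.
Weak formulation: find u (satisfying any essential BC) such that ∫_0^4/3 u'(x) v'(x) dx = ∫_0^4/3 f v dx + v(0) for all v ∈ V (Neumann data are natural BCs: they enter the RHS as boundary terms).
Substituting f(x) = x^2 - 2*x - 1/108, the right-hand side is ∫_0^4/3 (x^2 - 2*x - 1/108) v dx + v(0).
Compatibility check (pure Neumann): taking v ≡ 1 ∈ V gives 0 = ∫_0^4/3 f dx + (0) − (-1), i.e. ∫_0^4/3 f dx must equal u'(0) − u'(4/3) = -1. Indeed ∫_0^4/3 (x^2 - 2*x - 1/108) dx = -1, so the data are compatible. The solution is then unique only up to an additive constant (fix it e.g. by requiring ∫_0^4/3 u dx = 0).


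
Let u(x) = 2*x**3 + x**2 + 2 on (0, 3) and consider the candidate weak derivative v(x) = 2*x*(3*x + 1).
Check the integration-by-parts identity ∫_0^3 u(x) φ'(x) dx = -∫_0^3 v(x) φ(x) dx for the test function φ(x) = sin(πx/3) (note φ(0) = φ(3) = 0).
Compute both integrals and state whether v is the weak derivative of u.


LHS = -180/π + 648/π^3, RHS = -180/π + 648/π^3. Yes, v = u' weakly.

u(x) = 2*x**3 + x**2 + 2, classical derivative u'(x) = 6*x**2 + 2*x.
φ(x) = sin(πx/3), so φ'(x) = π*cos(π*x/3)/3.
Note φ(0) = φ(3) = 0, so the boundary term u·φ vanishes.
LHS = ∫_0^3 u(x) φ'(x) dx = ∫_0^3 (2*π*x^3*cos(π*x/3)/3 + π*x^2*cos(π*x/3)/3 + 2*π*cos(π*x/3)/3) dx. Term by term:
  ∫_0^3 2*π*cos(π*x/3)/3 dx = 0;  ∫_0^3 π*x^2*cos(π*x/3)/3 dx = -18/π;  ∫_0^3 2*π*x^3*cos(π*x/3)/3 dx = -162/π + 648/π^3.
Sum: 0 − 18/π + -162/π + 648/π^3 = -180/π + 648/π^3.
So LHS = -180/π + 648/π^3.
∫_0^3 v(x) φ(x) dx = ∫_0^3 (6*x^2*sin(π*x/3) + 2*x*sin(π*x/3)) dx. Term by term:
  ∫_0^3 2*x*sin(π*x/3) dx = 18/π;  ∫_0^3 6*x^2*sin(π*x/3) dx = -648/π^3 + 162/π.
Sum: 18/π + -648/π^3 + 162/π = -648/π^3 + 180/π.
So RHS = -∫_0^3 v(x) φ(x) dx = -180/π + 648/π^3.
LHS = RHS, so the identity holds for this test φ.
Moreover u is smooth here and v(x) = u'(x) = 6*x**2 + 2*x pointwise, so the identity holds for every test function. Hence v is the weak derivative of u.


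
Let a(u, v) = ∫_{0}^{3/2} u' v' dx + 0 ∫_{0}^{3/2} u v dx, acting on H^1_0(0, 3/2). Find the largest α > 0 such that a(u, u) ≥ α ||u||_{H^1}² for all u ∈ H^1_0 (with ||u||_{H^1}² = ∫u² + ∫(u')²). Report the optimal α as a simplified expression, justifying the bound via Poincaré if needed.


α = 4*π^2/(9 + 4*π^2)

Coercivity of a(·,·) on H^1_0(0, 3/2) means a(u, u) ≥ α ||u||_{H^1}² for every u ∈ H^1_0.
The interval has length L = 3/2, and Poincaré/coercivity depend only on L. Here a(u, u) = ∫(u')² + (0)·∫u².
Here c = 0, so a(u,u) = ∫(u')² alone. The condition a(u,u) ≥ α||u||_{H^1}² reads (1−α)∫(u')² ≥ (α−c)∫u². Any admissible α is ≤ 1 (rapidly oscillating u have ∫u²/∫(u')² → 0), and α = 1 would force 0 ≥ (1−c)∫u², impossible since c < 1; so 1−α > 0. By the sharp Poincaré inequality on H^1_0 of an interval of length L, ∫(u')² ≥ (π/L)²∫u² with equality for the first sine mode sin(π(x−x₀)/L) (x₀ the left endpoint), so the inequality holds for all u iff (1−α)(π/L)² ≥ α − c, i.e. α ≤ ((π/L)² + c)/((π/L)² + 1) = (1 + c(L/π)²)/(1 + (L/π)²). (Direct route, valid since c ≤ 0: Poincaré gives c∫u² ≥ c(L/π)²∫(u')², so a(u,u) ≥ (1 + c(L/π)²)∫(u')², while ||u||_{H^1}² ≤ (1 + (L/π)²)∫(u')²; dividing yields the same α.) With (π/L)² = 4*π^2/9 and c = 0, the largest admissible constant is α = ((π/L)² + c)/((π/L)² + 1).
Simplifying, α = 4*π^2/(9 + 4*π^2).


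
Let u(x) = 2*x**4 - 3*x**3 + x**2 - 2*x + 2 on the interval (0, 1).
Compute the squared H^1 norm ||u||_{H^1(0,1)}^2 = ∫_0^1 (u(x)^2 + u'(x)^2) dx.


||u||_{H^1}^2 = 487/90

The H^1 norm (squared) on an interval (0, L) is
  ||u||_{H^1}^2 = ∫_0^L u(x)^2 dx + ∫_0^L u'(x)^2 dx.
Compute u'(x) = 8*x**3 - 9*x**2 + 2*x - 2.
Then u(x)^2 = 4*x**8 - 12*x**7 + 13*x**6 - 14*x**5 + 21*x**4 - 16*x**3 + 8*x**2 - 8*x + 4 and u'(x)^2 = 64*x**6 - 144*x**5 + 113*x**4 - 68*x**3 + 40*x**2 - 8*x + 4.
Integrate each monomial from 0 to 1 using ∫_0^1 c·x^n dx = c·1^(n+1)/(n+1):
  ∫_0^1 u(x)^2 dx = ∫_0^1 (4*x^8 - 12*x^7 + 13*x^6 - 14*x^5 + 21*x^4 - 16*x^3 + 8*x^2 - 8*x + 4) dx. Term by term:
    ∫_0^1 4*x^8 dx = 4/9;  ∫_0^1 -12*x^7 dx = -3/2;  ∫_0^1 13*x^6 dx = 13/7;
    ∫_0^1 -14*x^5 dx = -7/3;  ∫_0^1 21*x^4 dx = 21/5;  ∫_0^1 -16*x^3 dx = -4;
    ∫_0^1 8*x^2 dx = 8/3;  ∫_0^1 -8*x dx = -4;  ∫_0^1 4 dx = 4.
  Sum: 4/9 − 3/2 + 13/7 − 7/3 + 21/5 − 4 + 8/3 − 4 + 4 = 841/630.
  ∫_0^1 u'(x)^2 dx = ∫_0^1 (64*x^6 - 144*x^5 + 113*x^4 - 68*x^3 + 40*x^2 - 8*x + 4) dx. Term by term:
    ∫_0^1 64*x^6 dx = 64/7;  ∫_0^1 -144*x^5 dx = -24;  ∫_0^1 113*x^4 dx = 113/5;
    ∫_0^1 -68*x^3 dx = -17;  ∫_0^1 40*x^2 dx = 40/3;  ∫_0^1 -8*x dx = -4;
    ∫_0^1 4 dx = 4.
  Sum: 64/7 − 24 + 113/5 − 17 + 40/3 − 4 + 4 = 428/105.
Adding: ||u||_{H^1}^2 = 841/630 + 428/105 = 487/90.


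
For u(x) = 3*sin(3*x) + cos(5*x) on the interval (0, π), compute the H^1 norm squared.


||u||_{H^1(0,π)}^2 = 58*π

u'(x) = -5*sin(5*x) + 9*cos(3*x).
Expand u² and (u')² and integrate term by term on (0, π), using: for integers n ≥ 1, ∫_0^π sin²(nx) dx = ∫_0^π cos²(nx) dx = π/2; for n ≠ n', ∫_0^π sin(nx)sin(n'x) dx = ∫_0^π cos(nx)cos(n'x) dx = 0; and by product-to-sum, ∫_0^π sin(nx)cos(n'x) dx = ½∫_0^π [sin((n+n')x) + sin((n−n')x)] dx, which is 0 when n+n' is even and 2n/(n²−n'²) when n+n' is odd (it need not vanish on (0, π)).
  u² squared terms: (3)²·∫sin(3x)² dx = 9·π/2 = 9*π/2;  (1)²·∫cos(5x)² dx = 1·π/2 = π/2.
  u² cross terms: 2·(3)·(1)·∫sin(3x)·cos(5x) dx = 6·(0) = 0.
  So ∫_0^π u² dx = 9*π/2 + π/2 + 0 = 5*π.
  (u')² squared terms: (-5)²·∫sin(5x)² dx = 25·π/2 = 25*π/2;  (9)²·∫cos(3x)² dx = 81·π/2 = 81*π/2.
  (u')² cross terms: 2·(-5)·(9)·∫sin(5x)·cos(3x) dx = -90·(0) = 0.
  So ∫_0^π (u')² dx = 25*π/2 + 81*π/2 + 0 = 53*π.
||u||_{H^1}^2 = (5*π) + (53*π) = 58*π.


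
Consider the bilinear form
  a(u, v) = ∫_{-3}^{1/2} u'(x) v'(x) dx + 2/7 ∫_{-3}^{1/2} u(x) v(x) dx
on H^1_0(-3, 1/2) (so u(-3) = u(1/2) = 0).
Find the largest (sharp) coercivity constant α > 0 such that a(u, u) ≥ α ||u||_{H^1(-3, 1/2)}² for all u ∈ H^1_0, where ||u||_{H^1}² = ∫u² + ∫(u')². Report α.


α = 2*(7 + 2*π^2)/(4*π^2 + 49)

Coercivity of a(·,·) on H^1_0(-3, 1/2) means a(u, u) ≥ α ||u||_{H^1}² for every u ∈ H^1_0.
The interval has length L = 7/2, and Poincaré/coercivity depend only on L. Here a(u, u) = ∫(u')² + (2/7)·∫u².
Here 0 < c = 2/7 < 1. The condition a(u,u) ≥ α||u||_{H^1}² reads (1−α)∫(u')² ≥ (α−c)∫u². Any admissible α is ≤ 1 (rapidly oscillating u have ∫u²/∫(u')² → 0), and α = 1 would force 0 ≥ (1−c)∫u², impossible since c < 1; so 1−α > 0. By the sharp Poincaré inequality on H^1_0 of an interval of length L, ∫(u')² ≥ (π/L)²∫u² with equality for the first sine mode sin(π(x−x₀)/L) (x₀ the left endpoint), so the inequality holds for all u iff (1−α)(π/L)² ≥ α − c, i.e. α ≤ ((π/L)² + c)/((π/L)² + 1) = (1 + c(L/π)²)/(1 + (L/π)²). With (π/L)² = 4*π^2/49 and c = 2/7, the largest admissible constant is α = ((π/L)² + c)/((π/L)² + 1).
Simplifying, α = 2*(7 + 2*π^2)/(4*π^2 + 49).


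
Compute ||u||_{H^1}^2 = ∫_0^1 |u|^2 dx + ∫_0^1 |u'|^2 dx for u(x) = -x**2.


||u||_{H^1}^2 = 23/15

The H^1 norm (squared) on an interval (0, L) is
  ||u||_{H^1}^2 = ∫_0^L u(x)^2 dx + ∫_0^L u'(x)^2 dx.
Compute u'(x) = -2*x.
Then u(x)^2 = x**4 and u'(x)^2 = 4*x**2.
Integrate each monomial from 0 to 1 using ∫_0^1 c·x^n dx = c·1^(n+1)/(n+1):
  ∫_0^1 u(x)^2 dx = ∫_0^1 (x^4) dx. Term by term:
    ∫_0^1 x^4 dx = 1/5.
  ∫_0^1 u'(x)^2 dx = ∫_0^1 (4*x^2) dx. Term by term:
    ∫_0^1 4*x^2 dx = 4/3.
Adding: ||u||_{H^1}^2 = 1/5 + 4/3 = 23/15.


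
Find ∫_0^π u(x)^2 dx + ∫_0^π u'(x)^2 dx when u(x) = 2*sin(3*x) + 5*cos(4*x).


||u||_{H^1(0,π)}^2 = -2040/7 + 465*π/2

u'(x) = -20*sin(4*x) + 6*cos(3*x).
Expand u² and (u')² and integrate term by term on (0, π), using: for integers n ≥ 1, ∫_0^π sin²(nx) dx = ∫_0^π cos²(nx) dx = π/2; for n ≠ n', ∫_0^π sin(nx)sin(n'x) dx = ∫_0^π cos(nx)cos(n'x) dx = 0; and by product-to-sum, ∫_0^π sin(nx)cos(n'x) dx = ½∫_0^π [sin((n+n')x) + sin((n−n')x)] dx, which is 0 when n+n' is even and 2n/(n²−n'²) when n+n' is odd (it need not vanish on (0, π)).
  u² squared terms: (2)²·∫sin(3x)² dx = 4·π/2 = 2*π;  (5)²·∫cos(4x)² dx = 25·π/2 = 25*π/2.
  u² cross terms: 2·(2)·(5)·∫sin(3x)·cos(4x) dx = 20·(-6/7) = -120/7.
  So ∫_0^π u² dx = 2*π + 25*π/2 − 120/7 = -120/7 + 29*π/2.
  (u')² squared terms: (-20)²·∫sin(4x)² dx = 400·π/2 = 200*π;  (6)²·∫cos(3x)² dx = 36·π/2 = 18*π.
  (u')² cross terms: 2·(-20)·(6)·∫sin(4x)·cos(3x) dx = -240·(8/7) = -1920/7.
  So ∫_0^π (u')² dx = 200*π + 18*π − 1920/7 = -1920/7 + 218*π.
||u||_{H^1}^2 = (-120/7 + 29*π/2) + (-1920/7 + 218*π) = -2040/7 + 465*π/2.


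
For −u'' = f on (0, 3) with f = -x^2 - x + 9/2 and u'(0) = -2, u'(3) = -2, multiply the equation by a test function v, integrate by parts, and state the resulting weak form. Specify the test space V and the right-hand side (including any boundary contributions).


V = H^1(0, 3) (v unrestricted at boundary; u is determined up to an additive constant); weak form: ∫_0^3 u'v' dx = ∫_0^3 (-x^2 - x + 9/2) v dx − 2·v(3) + 2·v(0) for all v ∈ V.

Multiply both sides by a test function v and integrate from 0 to 3:
  ∫_0^3 −u''(x) v(x) dx = ∫_0^3 f(x) v(x) dx.
Integrate the LHS by parts once:
  ∫_0^3 −u'' v dx = −[u'(x) v(x)]_0^3 + ∫_0^3 u'(x) v'(x) dx.
Thus ∫_0^3 u'(x) v'(x) dx = ∫_0^3 f(x) v(x) dx + [u'(x) v(x)]_0^3.
Choose V so that boundary terms are either known or forced to vanish.
u has inhomogeneous Neumann u'(0) = -2, u'(3) = -2. [u' v]_0^3 = (-2)·v(3) − (-2)·v(0) = − 2·v(3) + 2·v(0). Take V = H^1(0, 3); boundary term becomes part of RHS.
Weak formulation: find u (satisfying any essential BC) such that ∫_0^3 u'(x) v'(x) dx = ∫_0^3 f v dx − 2·v(3) + 2·v(0) for all v ∈ V (Neumann data are natural BCs: they enter the RHS as boundary terms).
Substituting f(x) = -x^2 - x + 9/2, the right-hand side is ∫_0^3 (-x^2 - x + 9/2) v dx − 2·v(3) + 2·v(0).
Compatibility check (pure Neumann): taking v ≡ 1 ∈ V gives 0 = ∫_0^3 f dx + (-2) − (-2), i.e. ∫_0^3 f dx must equal u'(0) − u'(3) = 0. Indeed ∫_0^3 (-x^2 - x + 9/2) dx = 0, so the data are compatible. The solution is then unique only up to an additive constant (fix it e.g. by requiring ∫_0^3 u dx = 0).


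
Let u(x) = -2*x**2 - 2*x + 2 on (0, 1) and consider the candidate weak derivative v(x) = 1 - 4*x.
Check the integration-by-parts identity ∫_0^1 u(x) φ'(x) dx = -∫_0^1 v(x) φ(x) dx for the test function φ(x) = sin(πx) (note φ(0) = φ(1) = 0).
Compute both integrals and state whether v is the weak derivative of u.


LHS = 8/π, RHS = 2/π. No, v is not the weak derivative of u.

u(x) = -2*x**2 - 2*x + 2, classical derivative u'(x) = -4*x - 2.
φ(x) = sin(πx), so φ'(x) = π*cos(π*x).
Note φ(0) = φ(1) = 0, so the boundary term u·φ vanishes.
LHS = ∫_0^1 u(x) φ'(x) dx = ∫_0^1 (-2*π*x^2*cos(π*x) - 2*π*x*cos(π*x) + 2*π*cos(π*x)) dx. Term by term:
  ∫_0^1 2*π*cos(π*x) dx = 0;  ∫_0^1 -2*π*x*cos(π*x) dx = 4/π;  ∫_0^1 -2*π*x^2*cos(π*x) dx = 4/π.
Sum: 0 + 4/π + 4/π = 8/π.
So LHS = 8/π.
∫_0^1 v(x) φ(x) dx = ∫_0^1 (-4*x*sin(π*x) + sin(π*x)) dx. Term by term:
  ∫_0^1 -4*x*sin(π*x) dx = -4/π;  ∫_0^1 sin(π*x) dx = 2/π.
Sum: -4/π + 2/π = -2/π.
So RHS = -∫_0^1 v(x) φ(x) dx = 2/π.
LHS − RHS = 6/π ≠ 0, so the identity fails.
(For a valid weak derivative the identity must hold for EVERY test function, in particular this one. The failure shows v is NOT the weak derivative of u.)
Correct weak derivative would be u'(x) = -4*x - 2.


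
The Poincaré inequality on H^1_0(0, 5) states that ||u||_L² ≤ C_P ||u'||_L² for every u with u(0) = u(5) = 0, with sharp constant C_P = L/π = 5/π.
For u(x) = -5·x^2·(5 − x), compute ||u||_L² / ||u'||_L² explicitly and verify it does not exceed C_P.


||u||_L² / ||u'||_L² = 5*sqrt(14)/14 < C_P = 5/π.

u(x) = -5·x^2·(5 − x), so u'(x) = 5*x*(3*x - 10).
u(x) = -5·x^2·(5 − x) vanishes at x = 0 and x = 5, so u ∈ H^1_0(0, 5). Differentiate via the product rule and integrate the resulting polynomials term by term.
  ∫_0^5 u² dx = ∫_0^5 (25*x^6 - 250*x^5 + 625*x^4) dx. Term by term:
    ∫_0^5 25*x^6 dx = 1953125/7;  ∫_0^5 -250*x^5 dx = -1953125/3;  ∫_0^5 625*x^4 dx = 390625.
  Sum: 1953125/7 − 1953125/3 + 390625 = 390625/21.
  ∫_0^5 (u')² dx = ∫_0^5 (225*x^4 - 1500*x^3 + 2500*x^2) dx. Term by term:
    ∫_0^5 225*x^4 dx = 140625;  ∫_0^5 -1500*x^3 dx = -234375;  ∫_0^5 2500*x^2 dx = 312500/3.
  Sum: 140625 − 234375 + 312500/3 = 31250/3.
∫_0^5 u² dx = 390625/21, so ||u||_L² = 625*sqrt(21)/21.
∫_0^5 (u')² dx = 31250/3, so ||u'||_L² = 125*sqrt(6)/3.
Ratio ||u||_L² / ||u'||_L² = 5*sqrt(14)/14.
Sharp Poincaré constant on H^1_0(0, 5) is C_P = L/π = 5/π, achieved by sin(π/5·x).
A polynomial bump cannot attain the sharp Poincaré constant (only the first sine eigenfunction does), so the ratio is strictly less than C_P, consistent with ||u||_L² ≤ C_P ||u'||_L².


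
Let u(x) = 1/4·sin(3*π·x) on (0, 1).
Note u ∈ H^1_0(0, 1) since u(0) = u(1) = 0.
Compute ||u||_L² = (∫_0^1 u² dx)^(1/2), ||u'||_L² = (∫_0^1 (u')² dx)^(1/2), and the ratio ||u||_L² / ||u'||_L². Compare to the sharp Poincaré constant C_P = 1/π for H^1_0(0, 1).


||u||_L² / ||u'||_L² = 1/(3*π) < C_P = 1/π.

u(x) = 1/4·sin(3*π·x), so u'(x) = 3*π*cos(3*π*x)/4.
Writing u(x) = A·sin(kπx/L) with A = 1/4 and k = 3, use ∫_0^L sin²(kπx/L) dx = L/2 and ∫_0^L cos²(kπx/L) dx = L/2.
u² = 1/16·sin²(3*π·x) and (u')² = 9*π^2/16·cos²(3*π·x), and each of sin², cos² integrates to L/2 = 1/2 over (0, 1).
∫_0^1 u² dx = 1/32, so ||u||_L² = sqrt(2)/8.
∫_0^1 (u')² dx = 9*π^2/32, so ||u'||_L² = 3*sqrt(2)*π/8.
Ratio ||u||_L² / ||u'||_L² = 1/(3*π).
Sharp Poincaré constant on H^1_0(0, 1) is C_P = L/π = 1/π, achieved by sin(π·x).
This is the k = 3 harmonic; the ratio L/(kπ) is strictly less than C_P = L/π, consistent with the sharp inequality ||u||_L² ≤ C_P ||u'||_L².


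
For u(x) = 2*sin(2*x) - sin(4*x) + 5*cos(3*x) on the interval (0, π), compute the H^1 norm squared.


||u||_{H^1(0,π)}^2 = -1920/7 + 287*π/2

u'(x) = -15*sin(3*x) + 4*cos(2*x) - 4*cos(4*x).
Expand u² and (u')² and integrate term by term on (0, π), using: for integers n ≥ 1, ∫_0^π sin²(nx) dx = ∫_0^π cos²(nx) dx = π/2; for n ≠ n', ∫_0^π sin(nx)sin(n'x) dx = ∫_0^π cos(nx)cos(n'x) dx = 0; and by product-to-sum, ∫_0^π sin(nx)cos(n'x) dx = ½∫_0^π [sin((n+n')x) + sin((n−n')x)] dx, which is 0 when n+n' is even and 2n/(n²−n'²) when n+n' is odd (it need not vanish on (0, π)).
  u² squared terms: (-1)²·∫sin(4x)² dx = 1·π/2 = π/2;  (2)²·∫sin(2x)² dx = 4·π/2 = 2*π;  (5)²·∫cos(3x)² dx = 25·π/2 = 25*π/2.
  u² cross terms: 2·(-1)·(2)·∫sin(4x)·sin(2x) dx = -4·(0) = 0;  2·(-1)·(5)·∫sin(4x)·cos(3x) dx = -10·(8/7) = -80/7;  2·(2)·(5)·∫sin(2x)·cos(3x) dx = 20·(-4/5) = -16.
  So ∫_0^π u² dx = π/2 + 2*π + 25*π/2 + 0 − 80/7 − 16 = -192/7 + 15*π.
  (u')² squared terms: (-15)²·∫sin(3x)² dx = 225·π/2 = 225*π/2;  (-4)²·∫cos(4x)² dx = 16·π/2 = 8*π;  (4)²·∫cos(2x)² dx = 16·π/2 = 8*π.
  (u')² cross terms: 2·(-15)·(-4)·∫sin(3x)·cos(4x) dx = 120·(-6/7) = -720/7;  2·(-15)·(4)·∫sin(3x)·cos(2x) dx = -120·(6/5) = -144;  2·(-4)·(4)·∫cos(4x)·cos(2x) dx = -32·(0) = 0.
  So ∫_0^π (u')² dx = 225*π/2 + 8*π + 8*π − 720/7 − 144 + 0 = -1728/7 + 257*π/2.
||u||_{H^1}^2 = (-192/7 + 15*π) + (-1728/7 + 257*π/2) = -1920/7 + 287*π/2.


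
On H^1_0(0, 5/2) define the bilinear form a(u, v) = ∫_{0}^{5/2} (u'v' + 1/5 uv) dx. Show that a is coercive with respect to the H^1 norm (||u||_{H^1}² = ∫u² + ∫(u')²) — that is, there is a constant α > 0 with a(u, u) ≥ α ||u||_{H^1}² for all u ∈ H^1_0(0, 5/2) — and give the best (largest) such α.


α = (5 + 4*π^2)/(25 + 4*π^2)

Coercivity of a(·,·) on H^1_0(0, 5/2) means a(u, u) ≥ α ||u||_{H^1}² for every u ∈ H^1_0.
The interval has length L = 5/2, and Poincaré/coercivity depend only on L. Here a(u, u) = ∫(u')² + (1/5)·∫u².
Here 0 < c = 1/5 < 1. The condition a(u,u) ≥ α||u||_{H^1}² reads (1−α)∫(u')² ≥ (α−c)∫u². Any admissible α is ≤ 1 (rapidly oscillating u have ∫u²/∫(u')² → 0), and α = 1 would force 0 ≥ (1−c)∫u², impossible since c < 1; so 1−α > 0. By the sharp Poincaré inequality on H^1_0 of an interval of length L, ∫(u')² ≥ (π/L)²∫u² with equality for the first sine mode sin(π(x−x₀)/L) (x₀ the left endpoint), so the inequality holds for all u iff (1−α)(π/L)² ≥ α − c, i.e. α ≤ ((π/L)² + c)/((π/L)² + 1) = (1 + c(L/π)²)/(1 + (L/π)²). With (π/L)² = 4*π^2/25 and c = 1/5, the largest admissible constant is α = ((π/L)² + c)/((π/L)² + 1).
Simplifying, α = (5 + 4*π^2)/(25 + 4*π^2).


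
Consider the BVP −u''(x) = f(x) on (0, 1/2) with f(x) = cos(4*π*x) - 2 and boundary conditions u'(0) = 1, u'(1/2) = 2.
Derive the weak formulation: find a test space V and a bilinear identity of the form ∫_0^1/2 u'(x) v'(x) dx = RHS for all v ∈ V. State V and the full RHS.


V = H^1(0, 1/2) (v unrestricted at boundary; u is determined up to an additive constant); weak form: ∫_0^1/2 u'v' dx = ∫_0^1/2 (cos(4*π*x) - 2) v dx + 2·v(1/2) − v(0) for all v ∈ V.

Multiply both sides by a test function v and integrate from 0 to 1/2:
  ∫_0^1/2 −u''(x) v(x) dx = ∫_0^1/2 f(x) v(x) dx.
Integrate the LHS by parts once:
  ∫_0^1/2 −u'' v dx = −[u'(x) v(x)]_0^1/2 + ∫_0^1/2 u'(x) v'(x) dx.
Thus ∫_0^1/2 u'(x) v'(x) dx = ∫_0^1/2 f(x) v(x) dx + [u'(x) v(x)]_0^1/2.
Choose V so that boundary terms are either known or forced to vanish.
u has inhomogeneous Neumann u'(0) = 1, u'(1/2) = 2. [u' v]_0^1/2 = (2)·v(1/2) − (1)·v(0) = 2·v(1/2) − v(0). Take V = H^1(0, 1/2); boundary term becomes part of RHS.
Weak formulation: find u (satisfying any essential BC) such that ∫_0^1/2 u'(x) v'(x) dx = ∫_0^1/2 f v dx + 2·v(1/2) − v(0) for all v ∈ V (Neumann data are natural BCs: they enter the RHS as boundary terms).
Substituting f(x) = cos(4*π*x) - 2, the right-hand side is ∫_0^1/2 (cos(4*π*x) - 2) v dx + 2·v(1/2) − v(0).
Compatibility check (pure Neumann): taking v ≡ 1 ∈ V gives 0 = ∫_0^1/2 f dx + (2) − (1), i.e. ∫_0^1/2 f dx must equal u'(0) − u'(1/2) = -1. Indeed ∫_0^1/2 (cos(4*π*x) - 2) dx = -1, so the data are compatible. The solution is then unique only up to an additive constant (fix it e.g. by requiring ∫_0^1/2 u dx = 0).


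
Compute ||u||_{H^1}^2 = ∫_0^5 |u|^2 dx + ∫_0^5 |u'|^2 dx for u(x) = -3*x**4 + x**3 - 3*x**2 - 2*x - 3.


||u||_{H^1}^2 = 287508635/84

The H^1 norm (squared) on an interval (0, L) is
  ||u||_{H^1}^2 = ∫_0^L u(x)^2 dx + ∫_0^L u'(x)^2 dx.
Compute u'(x) = -12*x**3 + 3*x**2 - 6*x - 2.
Then u(x)^2 = 9*x**8 - 6*x**7 + 19*x**6 + 6*x**5 + 23*x**4 + 6*x**3 + 22*x**2 + 12*x + 9 and u'(x)^2 = 144*x**6 - 72*x**5 + 153*x**4 + 12*x**3 + 24*x**2 + 24*x + 4.
Integrate each monomial from 0 to 5 using ∫_0^5 c·x^n dx = c·5^(n+1)/(n+1):
  ∫_0^5 u(x)^2 dx = ∫_0^5 (9*x^8 - 6*x^7 + 19*x^6 + 6*x^5 + 23*x^4 + 6*x^3 + 22*x^2 + 12*x + 9) dx. Term by term:
    ∫_0^5 9*x^8 dx = 1953125;  ∫_0^5 -6*x^7 dx = -1171875/4;  ∫_0^5 19*x^6 dx = 1484375/7;
    ∫_0^5 6*x^5 dx = 15625;  ∫_0^5 23*x^4 dx = 14375;  ∫_0^5 6*x^3 dx = 1875/2;
    ∫_0^5 22*x^2 dx = 2750/3;  ∫_0^5 12*x dx = 150;  ∫_0^5 9 dx = 45.
  Sum: 1953125 − 1171875/4 + 1484375/7 + 15625 + 14375 + 1875/2 + 2750/3 + 150 + 45 = 159957755/84.
  ∫_0^5 u'(x)^2 dx = ∫_0^5 (144*x^6 - 72*x^5 + 153*x^4 + 12*x^3 + 24*x^2 + 24*x + 4) dx. Term by term:
    ∫_0^5 144*x^6 dx = 11250000/7;  ∫_0^5 -72*x^5 dx = -187500;  ∫_0^5 153*x^4 dx = 95625;
    ∫_0^5 12*x^3 dx = 1875;  ∫_0^5 24*x^2 dx = 1000;  ∫_0^5 24*x dx = 300;
    ∫_0^5 4 dx = 20.
  Sum: 11250000/7 − 187500 + 95625 + 1875 + 1000 + 300 + 20 = 10629240/7.
Adding: ||u||_{H^1}^2 = 159957755/84 + 10629240/7 = 287508635/84.


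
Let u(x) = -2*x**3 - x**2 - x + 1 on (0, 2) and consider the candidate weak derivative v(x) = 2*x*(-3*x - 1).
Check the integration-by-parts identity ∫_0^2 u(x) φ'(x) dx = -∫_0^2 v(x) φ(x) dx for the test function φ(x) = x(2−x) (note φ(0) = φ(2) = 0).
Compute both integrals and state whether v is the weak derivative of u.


LHS = 68/5, RHS = 184/15. No, v is not the weak derivative of u.

u(x) = -2*x**3 - x**2 - x + 1, classical derivative u'(x) = -6*x**2 - 2*x - 1.
φ(x) = x(2−x), so φ'(x) = 2 - 2*x.
Note φ(0) = φ(2) = 0, so the boundary term u·φ vanishes.
LHS = ∫_0^2 u(x) φ'(x) dx = ∫_0^2 (4*x^4 - 2*x^3 - 4*x + 2) dx. Term by term:
  ∫_0^2 4*x^4 dx = 128/5;  ∫_0^2 -2*x^3 dx = -8;  ∫_0^2 -4*x dx = -8;
  ∫_0^2 2 dx = 4.
Sum: 128/5 − 8 − 8 + 4 = 68/5.
So LHS = 68/5.
∫_0^2 v(x) φ(x) dx = ∫_0^2 (6*x^4 - 10*x^3 - 4*x^2) dx. Term by term:
  ∫_0^2 6*x^4 dx = 192/5;  ∫_0^2 -10*x^3 dx = -40;  ∫_0^2 -4*x^2 dx = -32/3.
Sum: 192/5 − 40 − 32/3 = -184/15.
So RHS = -∫_0^2 v(x) φ(x) dx = 184/15.
LHS − RHS = 4/3 ≠ 0, so the identity fails.
(For a valid weak derivative the identity must hold for EVERY test function, in particular this one. The failure shows v is NOT the weak derivative of u.)
Correct weak derivative would be u'(x) = -6*x**2 - 2*x - 1.


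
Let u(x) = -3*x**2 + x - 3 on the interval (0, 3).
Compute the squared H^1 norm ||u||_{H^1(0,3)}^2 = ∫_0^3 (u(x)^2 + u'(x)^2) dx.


||u||_{H^1}^2 = 7599/10

The H^1 norm (squared) on an interval (0, L) is
  ||u||_{H^1}^2 = ∫_0^L u(x)^2 dx + ∫_0^L u'(x)^2 dx.
Compute u'(x) = 1 - 6*x.
Then u(x)^2 = 9*x**4 - 6*x**3 + 19*x**2 - 6*x + 9 and u'(x)^2 = 36*x**2 - 12*x + 1.
Integrate each monomial from 0 to 3 using ∫_0^3 c·x^n dx = c·3^(n+1)/(n+1):
  ∫_0^3 u(x)^2 dx = ∫_0^3 (9*x^4 - 6*x^3 + 19*x^2 - 6*x + 9) dx. Term by term:
    ∫_0^3 9*x^4 dx = 2187/5;  ∫_0^3 -6*x^3 dx = -243/2;  ∫_0^3 19*x^2 dx = 171;
    ∫_0^3 -6*x dx = -27;  ∫_0^3 9 dx = 27.
  Sum: 2187/5 − 243/2 + 171 − 27 + 27 = 4869/10.
  ∫_0^3 u'(x)^2 dx = ∫_0^3 (36*x^2 - 12*x + 1) dx. Term by term:
    ∫_0^3 36*x^2 dx = 324;  ∫_0^3 -12*x dx = -54;  ∫_0^3 1 dx = 3.
  Sum: 324 − 54 + 3 = 273.
Adding: ||u||_{H^1}^2 = 4869/10 + 273 = 7599/10.


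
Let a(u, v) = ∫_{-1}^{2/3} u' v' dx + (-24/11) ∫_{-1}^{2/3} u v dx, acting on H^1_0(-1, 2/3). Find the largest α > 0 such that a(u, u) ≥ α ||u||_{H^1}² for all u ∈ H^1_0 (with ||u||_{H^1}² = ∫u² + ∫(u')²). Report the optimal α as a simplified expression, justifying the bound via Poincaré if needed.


α = 3*(-200 + 33*π^2)/(11*(25 + 9*π^2))

Coercivity of a(·,·) on H^1_0(-1, 2/3) means a(u, u) ≥ α ||u||_{H^1}² for every u ∈ H^1_0.
The interval has length L = 5/3, and Poincaré/coercivity depend only on L. Here a(u, u) = ∫(u')² + (-24/11)·∫u².
Here c = -24/11 < 0 with |c| < (π/L)² = 9*π^2/25, so coercivity still holds. The condition a(u,u) ≥ α||u||_{H^1}² reads (1−α)∫(u')² ≥ (α−c)∫u². Any admissible α is ≤ 1 (rapidly oscillating u have ∫u²/∫(u')² → 0), and α = 1 would force 0 ≥ (1−c)∫u², impossible since c < 1; so 1−α > 0. By the sharp Poincaré inequality on H^1_0 of an interval of length L, ∫(u')² ≥ (π/L)²∫u² with equality for the first sine mode sin(π(x−x₀)/L) (x₀ the left endpoint), so the inequality holds for all u iff (1−α)(π/L)² ≥ α − c, i.e. α ≤ ((π/L)² + c)/((π/L)² + 1) = (1 + c(L/π)²)/(1 + (L/π)²). (Direct route, valid since c ≤ 0: Poincaré gives c∫u² ≥ c(L/π)²∫(u')², so a(u,u) ≥ (1 + c(L/π)²)∫(u')², while ||u||_{H^1}² ≤ (1 + (L/π)²)∫(u')²; dividing yields the same α.) With (π/L)² = 9*π^2/25 and c = -24/11, the largest admissible constant is α = ((π/L)² + c)/((π/L)² + 1).
Simplifying, α = 3*(-200 + 33*π^2)/(11*(25 + 9*π^2)).


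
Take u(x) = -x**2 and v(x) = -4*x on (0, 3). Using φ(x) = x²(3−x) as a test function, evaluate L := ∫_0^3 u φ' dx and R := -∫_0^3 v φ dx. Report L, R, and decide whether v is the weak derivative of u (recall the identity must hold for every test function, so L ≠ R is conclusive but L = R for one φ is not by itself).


LHS = 243/10, RHS = 243/5. No, v is not the weak derivative of u.

u(x) = -x**2, classical derivative u'(x) = -2*x.
φ(x) = x²(3−x), so φ'(x) = 3*x*(2 - x).
Note φ(0) = φ(3) = 0, so the boundary term u·φ vanishes.
LHS = ∫_0^3 u(x) φ'(x) dx = ∫_0^3 (3*x^4 - 6*x^3) dx. Term by term:
  ∫_0^3 3*x^4 dx = 729/5;  ∫_0^3 -6*x^3 dx = -243/2.
Sum: 729/5 − 243/2 = 243/10.
So LHS = 243/10.
∫_0^3 v(x) φ(x) dx = ∫_0^3 (4*x^4 - 12*x^3) dx. Term by term:
  ∫_0^3 4*x^4 dx = 972/5;  ∫_0^3 -12*x^3 dx = -243.
Sum: 972/5 − 243 = -243/5.
So RHS = -∫_0^3 v(x) φ(x) dx = 243/5.
LHS − RHS = -243/10 ≠ 0, so the identity fails.
(For a valid weak derivative the identity must hold for EVERY test function, in particular this one. The failure shows v is NOT the weak derivative of u.)
Correct weak derivative would be u'(x) = -2*x.


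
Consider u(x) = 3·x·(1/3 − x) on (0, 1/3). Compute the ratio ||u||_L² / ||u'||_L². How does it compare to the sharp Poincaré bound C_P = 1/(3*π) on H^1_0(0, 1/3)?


||u||_L² / ||u'||_L² = sqrt(10)/30 < C_P = 1/(3*π).

u(x) = 3·x·(1/3 − x), so u'(x) = 1 - 6*x.
u(x) = 3·x·(1/3 − x) vanishes at x = 0 and x = 1/3, so u ∈ H^1_0(0, 1/3). Differentiate via the product rule and integrate the resulting polynomials term by term.
  ∫_0^1/3 u² dx = ∫_0^1/3 (9*x^4 - 6*x^3 + x^2) dx. Term by term:
    ∫_0^1/3 9*x^4 dx = 1/135;  ∫_0^1/3 -6*x^3 dx = -1/54;  ∫_0^1/3 x^2 dx = 1/81.
  Sum: 1/135 − 1/54 + 1/81 = 1/810.
  ∫_0^1/3 (u')² dx = ∫_0^1/3 (36*x^2 - 12*x + 1) dx. Term by term:
    ∫_0^1/3 36*x^2 dx = 4/9;  ∫_0^1/3 -12*x dx = -2/3;  ∫_0^1/3 1 dx = 1/3.
  Sum: 4/9 − 2/3 + 1/3 = 1/9.
∫_0^1/3 u² dx = 1/810, so ||u||_L² = sqrt(10)/90.
∫_0^1/3 (u')² dx = 1/9, so ||u'||_L² = 1/3.
Ratio ||u||_L² / ||u'||_L² = sqrt(10)/30.
Sharp Poincaré constant on H^1_0(0, 1/3) is C_P = L/π = 1/(3*π), achieved by sin(3*π·x).
A polynomial bump cannot attain the sharp Poincaré constant (only the first sine eigenfunction does), so the ratio is strictly less than C_P, consistent with ||u||_L² ≤ C_P ||u'||_L².


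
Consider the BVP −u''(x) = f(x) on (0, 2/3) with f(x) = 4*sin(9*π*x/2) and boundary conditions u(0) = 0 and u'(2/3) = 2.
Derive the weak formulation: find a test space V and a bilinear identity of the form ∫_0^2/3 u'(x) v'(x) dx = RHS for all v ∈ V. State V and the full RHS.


V = {v ∈ H^1(0, 2/3) : v(0) = 0} (test functions vanish at x = 0 where u is specified); weak form: ∫_0^2/3 u'v' dx = ∫_0^2/3 (4*sin(9*π*x/2)) v dx + 2·v(2/3) for all v ∈ V.

Multiply both sides by a test function v and integrate from 0 to 2/3:
  ∫_0^2/3 −u''(x) v(x) dx = ∫_0^2/3 f(x) v(x) dx.
Integrate the LHS by parts once:
  ∫_0^2/3 −u'' v dx = −[u'(x) v(x)]_0^2/3 + ∫_0^2/3 u'(x) v'(x) dx.
Thus ∫_0^2/3 u'(x) v'(x) dx = ∫_0^2/3 f(x) v(x) dx + [u'(x) v(x)]_0^2/3.
Choose V so that boundary terms are either known or forced to vanish.
Mixed BC: u(0) = 0 (Dirichlet) and u'(2/3) = 2 (Neumann). Define V = {v ∈ H^1(0, 2/3) : v(0) = 0}. Then [u' v]_0^2/3 = u'(2/3)·v(2/3) − u'(0)·0 = 2·v(2/3).
Weak formulation: find u (satisfying any essential BC) such that ∫_0^2/3 u'(x) v'(x) dx = ∫_0^2/3 f v dx + 2·v(2/3) for all v ∈ V (Dirichlet at 0 absorbed into V; Neumann datum at x = 2/3 contributes the boundary term).
Substituting f(x) = 4*sin(9*π*x/2), the right-hand side is ∫_0^2/3 (4*sin(9*π*x/2)) v dx + 2·v(2/3).


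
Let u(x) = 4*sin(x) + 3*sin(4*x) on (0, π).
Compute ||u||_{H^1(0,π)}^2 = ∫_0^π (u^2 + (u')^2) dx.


||u||_{H^1(0,π)}^2 = 185*π/2

u'(x) = 4*cos(x) + 12*cos(4*x).
Expand u² and (u')² and integrate term by term on (0, π), using: for integers n ≥ 1, ∫_0^π sin²(nx) dx = ∫_0^π cos²(nx) dx = π/2; for n ≠ n', ∫_0^π sin(nx)sin(n'x) dx = ∫_0^π cos(nx)cos(n'x) dx = 0; and by product-to-sum, ∫_0^π sin(nx)cos(n'x) dx = ½∫_0^π [sin((n+n')x) + sin((n−n')x)] dx, which is 0 when n+n' is even and 2n/(n²−n'²) when n+n' is odd (it need not vanish on (0, π)).
  u² squared terms: (3)²·∫sin(4x)² dx = 9·π/2 = 9*π/2;  (4)²·∫sin(x)² dx = 16·π/2 = 8*π.
  u² cross terms: 2·(3)·(4)·∫sin(4x)·sin(x) dx = 24·(0) = 0.
  So ∫_0^π u² dx = 9*π/2 + 8*π + 0 = 25*π/2.
  (u')² squared terms: (4)²·∫cos(x)² dx = 16·π/2 = 8*π;  (12)²·∫cos(4x)² dx = 144·π/2 = 72*π.
  (u')² cross terms: 2·(4)·(12)·∫cos(x)·cos(4x) dx = 96·(0) = 0.
  So ∫_0^π (u')² dx = 8*π + 72*π + 0 = 80*π.
||u||_{H^1}^2 = (25*π/2) + (80*π) = 185*π/2.


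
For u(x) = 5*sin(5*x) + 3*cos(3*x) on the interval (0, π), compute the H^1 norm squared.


||u||_{H^1(0,π)}^2 = 370*π

u'(x) = -9*sin(3*x) + 25*cos(5*x).
Expand u² and (u')² and integrate term by term on (0, π), using: for integers n ≥ 1, ∫_0^π sin²(nx) dx = ∫_0^π cos²(nx) dx = π/2; for n ≠ n', ∫_0^π sin(nx)sin(n'x) dx = ∫_0^π cos(nx)cos(n'x) dx = 0; and by product-to-sum, ∫_0^π sin(nx)cos(n'x) dx = ½∫_0^π [sin((n+n')x) + sin((n−n')x)] dx, which is 0 when n+n' is even and 2n/(n²−n'²) when n+n' is odd (it need not vanish on (0, π)).
  u² squared terms: (3)²·∫cos(3x)² dx = 9·π/2 = 9*π/2;  (5)²·∫sin(5x)² dx = 25·π/2 = 25*π/2.
  u² cross terms: 2·(3)·(5)·∫cos(3x)·sin(5x) dx = 30·(0) = 0.
  So ∫_0^π u² dx = 9*π/2 + 25*π/2 + 0 = 17*π.
  (u')² squared terms: (-9)²·∫sin(3x)² dx = 81·π/2 = 81*π/2;  (25)²·∫cos(5x)² dx = 625·π/2 = 625*π/2.
  (u')² cross terms: 2·(-9)·(25)·∫sin(3x)·cos(5x) dx = -450·(0) = 0.
  So ∫_0^π (u')² dx = 81*π/2 + 625*π/2 + 0 = 353*π.
||u||_{H^1}^2 = (17*π) + (353*π) = 370*π.


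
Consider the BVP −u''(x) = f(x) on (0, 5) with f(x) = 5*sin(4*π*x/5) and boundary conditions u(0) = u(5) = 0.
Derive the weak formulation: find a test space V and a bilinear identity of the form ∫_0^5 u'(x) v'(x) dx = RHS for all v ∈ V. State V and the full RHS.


V = H^1_0(0, 5) (so v(0) = v(5) = 0); weak form: ∫_0^5 u'v' dx = ∫_0^5 (5*sin(4*π*x/5)) v dx for all v ∈ V.

Multiply both sides by a test function v and integrate from 0 to 5:
  ∫_0^5 −u''(x) v(x) dx = ∫_0^5 f(x) v(x) dx.
Integrate the LHS by parts once:
  ∫_0^5 −u'' v dx = −[u'(x) v(x)]_0^5 + ∫_0^5 u'(x) v'(x) dx.
Thus ∫_0^5 u'(x) v'(x) dx = ∫_0^5 f(x) v(x) dx + [u'(x) v(x)]_0^5.
Choose V so that boundary terms are either known or forced to vanish.
u is Dirichlet: u(0) = u(5) = 0. Let V = H^1_0(0, 5); then v(0) = v(5) = 0, and [u' v]_0^5 = 0.
Weak formulation: find u (satisfying any essential BC) such that ∫_0^5 u'(x) v'(x) dx = ∫_0^5 f v dx for all v ∈ V.
Substituting f(x) = 5*sin(4*π*x/5), the right-hand side is ∫_0^5 (5*sin(4*π*x/5)) v dx.


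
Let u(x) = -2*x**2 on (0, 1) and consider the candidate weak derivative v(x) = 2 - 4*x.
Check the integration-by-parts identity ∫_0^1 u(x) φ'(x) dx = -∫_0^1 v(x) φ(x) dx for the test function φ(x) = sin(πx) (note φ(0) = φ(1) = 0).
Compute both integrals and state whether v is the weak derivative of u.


LHS = 4/π, RHS = 0. No, v is not the weak derivative of u.

u(x) = -2*x**2, classical derivative u'(x) = -4*x.
φ(x) = sin(πx), so φ'(x) = π*cos(π*x).
Note φ(0) = φ(1) = 0, so the boundary term u·φ vanishes.
LHS = ∫_0^1 u(x) φ'(x) dx = ∫_0^1 (-2*π*x^2*cos(π*x)) dx. Term by term:
  ∫_0^1 -2*π*x^2*cos(π*x) dx = 4/π.
So LHS = 4/π.
∫_0^1 v(x) φ(x) dx = ∫_0^1 (-4*x*sin(π*x) + 2*sin(π*x)) dx. Term by term:
  ∫_0^1 2*sin(π*x) dx = 4/π;  ∫_0^1 -4*x*sin(π*x) dx = -4/π.
Sum: 4/π − 4/π = 0.
So RHS = -∫_0^1 v(x) φ(x) dx = 0.
LHS − RHS = 4/π ≠ 0, so the identity fails.
(For a valid weak derivative the identity must hold for EVERY test function, in particular this one. The failure shows v is NOT the weak derivative of u.)
Correct weak derivative would be u'(x) = -4*x.


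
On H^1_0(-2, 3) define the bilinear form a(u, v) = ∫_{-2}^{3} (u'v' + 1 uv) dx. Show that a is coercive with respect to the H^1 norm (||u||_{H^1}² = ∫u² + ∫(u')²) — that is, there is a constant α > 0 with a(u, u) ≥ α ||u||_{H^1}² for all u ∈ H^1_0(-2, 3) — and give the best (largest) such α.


α = 1

Coercivity of a(·,·) on H^1_0(-2, 3) means a(u, u) ≥ α ||u||_{H^1}² for every u ∈ H^1_0.
The interval has length L = 5, and Poincaré/coercivity depend only on L. Here a(u, u) = ∫(u')² + (1)·∫u².
Here c = 1 ≥ 1, so a(u,u) = ∫(u')² + c∫u² ≥ ∫(u')² + ∫u² = ||u||_{H^1}², i.e. α = 1 works. No larger α is possible: a(u,u) ≥ α||u||_{H^1}² means (1−α)∫(u')² ≥ (α−c)∫u², and for the modes u_n = sin(nπ(x−x₀)/L) (x₀ the left endpoint) one has ∫u_n²/∫(u_n')² = (L/(nπ))² → 0, so a(u_n,u_n)/||u_n||_{H^1}² → 1. Hence the optimal constant is α = 1.
Therefore α = 1.
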